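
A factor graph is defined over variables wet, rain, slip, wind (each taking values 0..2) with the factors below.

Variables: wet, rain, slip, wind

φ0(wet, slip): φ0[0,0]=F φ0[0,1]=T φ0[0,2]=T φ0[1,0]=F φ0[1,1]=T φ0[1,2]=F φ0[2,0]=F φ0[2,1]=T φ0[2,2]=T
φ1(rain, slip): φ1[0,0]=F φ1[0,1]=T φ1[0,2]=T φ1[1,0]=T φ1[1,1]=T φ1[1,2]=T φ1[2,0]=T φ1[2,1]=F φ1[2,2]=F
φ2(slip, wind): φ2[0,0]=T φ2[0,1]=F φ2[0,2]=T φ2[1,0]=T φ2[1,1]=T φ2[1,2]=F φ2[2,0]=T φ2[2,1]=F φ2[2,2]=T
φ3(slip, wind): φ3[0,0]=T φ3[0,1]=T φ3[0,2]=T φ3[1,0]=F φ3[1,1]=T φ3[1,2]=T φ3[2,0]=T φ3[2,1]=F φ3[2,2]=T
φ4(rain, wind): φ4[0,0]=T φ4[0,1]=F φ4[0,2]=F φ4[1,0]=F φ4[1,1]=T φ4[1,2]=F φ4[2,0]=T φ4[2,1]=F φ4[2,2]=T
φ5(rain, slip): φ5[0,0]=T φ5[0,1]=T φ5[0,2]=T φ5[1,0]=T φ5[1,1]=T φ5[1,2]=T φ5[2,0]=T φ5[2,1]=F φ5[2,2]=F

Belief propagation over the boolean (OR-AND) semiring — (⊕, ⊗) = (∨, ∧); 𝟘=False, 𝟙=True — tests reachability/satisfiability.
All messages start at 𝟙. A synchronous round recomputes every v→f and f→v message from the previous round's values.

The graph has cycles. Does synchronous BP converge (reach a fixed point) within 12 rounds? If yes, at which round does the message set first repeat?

CONVERGED at round 7

init: all messages = 𝟙 over 3 values
r1 m[φ0→wet] = [T, T, T]
r1 m[φ0→slip] = [F, T, T]
r1 m[φ1→rain] = [T, T, T]
r1 m[φ1→slip] = [T, T, T]
r1 m[φ2→slip] = [T, T, T]
r1 m[φ2→wind] = [T, T, T]
r1 m[φ3→slip] = [T, T, T]
r1 m[φ3→wind] = [T, T, T]
r1 m[φ4→rain] = [T, T, T]
r1 m[φ4→wind] = [T, T, T]
r1 m[φ5→rain] = [T, T, T]
r1 m[φ5→slip] = [T, T, T]
r1 m[wet→φ0] = [T, T, T]
r1 m[rain→φ1] = [T, T, T]
r1 m[rain→φ4] = [T, T, T]
r1 m[rain→φ5] = [T, T, T]
r1 m[slip→φ0] = [T, T, T]
r1 m[slip→φ1] = [T, T, T]
r1 m[slip→φ2] = [T, T, T]
r1 m[slip→φ3] = [T, T, T]
r1 m[slip→φ5] = [T, T, T]
r1 m[wind→φ2] = [T, T, T]
r1 m[wind→φ3] = [T, T, T]
r1 m[wind→φ4] = [T, T, T]
r2 m[φ0→wet] = [T, T, T]
r2 m[φ0→slip] = [F, T, T]
r2 m[φ1→rain] = [T, T, T]
r2 m[φ1→slip] = [T, T, T]
r2 m[φ2→slip] = [T, T, T]
r2 m[φ2→wind] = [T, T, T]
r2 m[φ3→slip] = [T, T, T]
r2 m[φ3→wind] = [T, T, T]
r2 m[φ4→rain] = [T, T, T]
r2 m[φ4→wind] = [T, T, T]
r2 m[φ5→rain] = [T, T, T]
r2 m[φ5→slip] = [T, T, T]
r2 m[wet→φ0] = [T, T, T]
r2 m[rain→φ1] = [T, T, T]
r2 m[rain→φ4] = [T, T, T]
r2 m[rain→φ5] = [T, T, T]
r2 m[slip→φ0] = [T, T, T]
r2 m[slip→φ1] = [F, T, T]
r2 m[slip→φ2] = [F, T, T]
r2 m[slip→φ3] = [F, T, T]
r2 m[slip→φ5] = [F, T, T]
r2 m[wind→φ2] = [T, T, T]
r2 m[wind→φ3] = [T, T, T]
r2 m[wind→φ4] = [T, T, T]
r3 m[φ0→wet] = [T, T, T]
r3 m[φ0→slip] = [F, T, T]
r3 m[φ1→rain] = [T, T, F]
r3 m[φ1→slip] = [T, T, T]
r3 m[φ2→slip] = [T, T, T]
r3 m[φ2→wind] = [T, T, T]
r3 m[φ3→slip] = [T, T, T]
r3 m[φ3→wind] = [T, T, T]
r3 m[φ4→rain] = [T, T, T]
r3 m[φ4→wind] = [T, T, T]
r3 m[φ5→rain] = [T, T, F]
r3 m[φ5→slip] = [T, T, T]
r3 m[wet→φ0] = [T, T, T]
r3 m[rain→φ1] = [T, T, T]
r3 m[rain→φ4] = [T, T, T]
r3 m[rain→φ5] = [T, T, T]
r3 m[slip→φ0] = [T, T, T]
r3 m[slip→φ1] = [F, T, T]
r3 m[slip→φ2] = [F, T, T]
r3 m[slip→φ3] = [F, T, T]
r3 m[slip→φ5] = [F, T, T]
r3 m[wind→φ2] = [T, T, T]
r3 m[wind→φ3] = [T, T, T]
r3 m[wind→φ4] = [T, T, T]
r4 m[φ0→wet] = [T, T, T]
r4 m[φ0→slip] = [F, T, T]
r4 m[φ1→rain] = [T, T, F]
r4 m[φ1→slip] = [T, T, T]
r4 m[φ2→slip] = [T, T, T]
r4 m[φ2→wind] = [T, T, T]
r4 m[φ3→slip] = [T, T, T]
r4 m[φ3→wind] = [T, T, T]
r4 m[φ4→rain] = [T, T, T]
r4 m[φ4→wind] = [T, T, T]
r4 m[φ5→rain] = [T, T, F]
r4 m[φ5→slip] = [T, T, T]
r4 m[wet→φ0] = [T, T, T]
r4 m[rain→φ1] = [T, T, F]
r4 m[rain→φ4] = [T, T, F]
r4 m[rain→φ5] = [T, T, F]
r4 m[slip→φ0] = [T, T, T]
r4 m[slip→φ1] = [F, T, T]
r4 m[slip→φ2] = [F, T, T]
r4 m[slip→φ3] = [F, T, T]
r4 m[slip→φ5] = [F, T, T]
r4 m[wind→φ2] = [T, T, T]
r4 m[wind→φ3] = [T, T, T]
r4 m[wind→φ4] = [T, T, T]
r5 m[φ0→wet] = [T, T, T]
r5 m[φ0→slip] = [F, T, T]
r5 m[φ1→rain] = [T, T, F]
r5 m[φ1→slip] = [T, T, T]
r5 m[φ2→slip] = [T, T, T]
r5 m[φ2→wind] = [T, T, T]
r5 m[φ3→slip] = [T, T, T]
r5 m[φ3→wind] = [T, T, T]
r5 m[φ4→rain] = [T, T, T]
r5 m[φ4→wind] = [T, T, F]
r5 m[φ5→rain] = [T, T, F]
r5 m[φ5→slip] = [T, T, T]
r5 m[wet→φ0] = [T, T, T]
r5 m[rain→φ1] = [T, T, F]
r5 m[rain→φ4] = [T, T, F]
r5 m[rain→φ5] = [T, T, F]
r5 m[slip→φ0] = [T, T, T]
r5 m[slip→φ1] = [F, T, T]
r5 m[slip→φ2] = [F, T, T]
r5 m[slip→φ3] = [F, T, T]
r5 m[slip→φ5] = [F, T, T]
r5 m[wind→φ2] = [T, T, T]
r5 m[wind→φ3] = [T, T, T]
r5 m[wind→φ4] = [T, T, T]
r6 m[φ0→wet] = [T, T, T]
r6 m[φ0→slip] = [F, T, T]
r6 m[φ1→rain] = [T, T, F]
r6 m[φ1→slip] = [T, T, T]
r6 m[φ2→slip] = [T, T, T]
r6 m[φ2→wind] = [T, T, T]
r6 m[φ3→slip] = [T, T, T]
r6 m[φ3→wind] = [T, T, T]
r6 m[φ4→rain] = [T, T, T]
r6 m[φ4→wind] = [T, T, F]
r6 m[φ5→rain] = [T, T, F]
r6 m[φ5→slip] = [T, T, T]
r6 m[wet→φ0] = [T, T, T]
r6 m[rain→φ1] = [T, T, F]
r6 m[rain→φ4] = [T, T, F]
r6 m[rain→φ5] = [T, T, F]
r6 m[slip→φ0] = [T, T, T]
r6 m[slip→φ1] = [F, T, T]
r6 m[slip→φ2] = [F, T, T]
r6 m[slip→φ3] = [F, T, T]
r6 m[slip→φ5] = [F, T, T]
r6 m[wind→φ2] = [T, T, F]
r6 m[wind→φ3] = [T, T, F]
r6 m[wind→φ4] = [T, T, T]
r7 m[φ0→wet] = [T, T, T]
r7 m[φ0→slip] = [F, T, T]
r7 m[φ1→rain] = [T, T, F]
r7 m[φ1→slip] = [T, T, T]
r7 m[φ2→slip] = [T, T, T]
r7 m[φ2→wind] = [T, T, T]
r7 m[φ3→slip] = [T, T, T]
r7 m[φ3→wind] = [T, T, T]
r7 m[φ4→rain] = [T, T, T]
r7 m[φ4→wind] = [T, T, F]
r7 m[φ5→rain] = [T, T, F]
r7 m[φ5→slip] = [T, T, T]
r7 m[wet→φ0] = [T, T, T]
r7 m[rain→φ1] = [T, T, F]
r7 m[rain→φ4] = [T, T, F]
r7 m[rain→φ5] = [T, T, F]
r7 m[slip→φ0] = [T, T, T]
r7 m[slip→φ1] = [F, T, T]
r7 m[slip→φ2] = [F, T, T]
r7 m[slip→φ3] = [F, T, T]
r7 m[slip→φ5] = [F, T, T]
r7 m[wind→φ2] = [T, T, F]
r7 m[wind→φ3] = [T, T, F]
r7 m[wind→φ4] = [T, T, T]
fixed point reached at round 7
messages reach a fixed point at round 7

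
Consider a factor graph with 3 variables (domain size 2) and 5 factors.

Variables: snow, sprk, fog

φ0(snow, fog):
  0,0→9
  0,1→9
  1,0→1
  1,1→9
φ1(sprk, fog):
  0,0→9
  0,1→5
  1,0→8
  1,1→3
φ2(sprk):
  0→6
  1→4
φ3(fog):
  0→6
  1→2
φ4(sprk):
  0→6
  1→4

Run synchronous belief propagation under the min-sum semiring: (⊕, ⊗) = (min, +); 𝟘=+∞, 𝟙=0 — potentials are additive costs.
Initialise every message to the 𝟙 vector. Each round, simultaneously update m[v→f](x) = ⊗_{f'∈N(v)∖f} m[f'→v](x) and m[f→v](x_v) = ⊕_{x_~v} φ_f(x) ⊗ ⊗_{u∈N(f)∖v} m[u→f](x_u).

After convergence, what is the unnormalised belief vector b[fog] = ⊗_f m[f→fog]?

init: all messages = 𝟙 over 2 values
r1 m[φ0→snow] = [9, 1]
r1 m[φ0→fog] = [1, 9]
r1 m[φ1→sprk] = [5, 3]
r1 m[φ1→fog] = [8, 3]
r1 m[φ2→sprk] = [6, 4]
r1 m[φ3→fog] = [6, 2]
r1 m[φ4→sprk] = [6, 4]
r1 m[snow→φ0] = [0, 0]
r1 m[sprk→φ1] = [0, 0]
r1 m[sprk→φ2] = [0, 0]
r1 m[sprk→φ4] = [0, 0]
r1 m[fog→φ0] = [0, 0]
r1 m[fog→φ1] = [0, 0]
r1 m[fog→φ3] = [0, 0]
r2 m[φ0→snow] = [9, 1]
r2 m[φ0→fog] = [1, 9]
r2 m[φ1→sprk] = [5, 3]
r2 m[φ1→fog] = [8, 3]
r2 m[φ2→sprk] = [6, 4]
r2 m[φ3→fog] = [6, 2]
r2 m[φ4→sprk] = [6, 4]
r2 m[snow→φ0] = [0, 0]
r2 m[sprk→φ1] = [12, 8]
r2 m[sprk→φ2] = [11, 7]
r2 m[sprk→φ4] = [11, 7]
r2 m[fog→φ0] = [14, 5]
r2 m[fog→φ1] = [7, 11]
r2 m[fog→φ3] = [9, 12]
r3 m[φ0→snow] = [14, 14]
r3 m[φ0→fog] = [1, 9]
r3 m[φ1→sprk] = [16, 14]
r3 m[φ1→fog] = [16, 11]
r3 m[φ2→sprk] = [6, 4]
r3 m[φ3→fog] = [6, 2]
r3 m[φ4→sprk] = [6, 4]
r3 m[snow→φ0] = [0, 0]
r3 m[sprk→φ1] = [12, 8]
r3 m[sprk→φ2] = [11, 7]
r3 m[sprk→φ4] = [11, 7]
r3 m[fog→φ0] = [14, 5]
r3 m[fog→φ1] = [7, 11]
r3 m[fog→φ3] = [9, 12]
r4 m[φ0→snow] = [14, 14]
r4 m[φ0→fog] = [1, 9]
r4 m[φ1→sprk] = [16, 14]
r4 m[φ1→fog] = [16, 11]
r4 m[φ2→sprk] = [6, 4]
r4 m[φ3→fog] = [6, 2]
r4 m[φ4→sprk] = [6, 4]
r4 m[snow→φ0] = [0, 0]
r4 m[sprk→φ1] = [12, 8]
r4 m[sprk→φ2] = [22, 18]
r4 m[sprk→φ4] = [22, 18]
r4 m[fog→φ0] = [22, 13]
r4 m[fog→φ1] = [7, 11]
r4 m[fog→φ3] = [17, 20]
r5 m[φ0→snow] = [22, 22]
r5 m[φ0→fog] = [1, 9]
r5 m[φ1→sprk] = [16, 14]
r5 m[φ1→fog] = [16, 11]
r5 m[φ2→sprk] = [6, 4]
r5 m[φ3→fog] = [6, 2]
r5 m[φ4→sprk] = [6, 4]
r5 m[snow→φ0] = [0, 0]
r5 m[sprk→φ1] = [12, 8]
r5 m[sprk→φ2] = [22, 18]
r5 m[sprk→φ4] = [22, 18]
r5 m[fog→φ0] = [22, 13]
r5 m[fog→φ1] = [7, 11]
r5 m[fog→φ3] = [17, 20]
r6 m[φ0→snow] = [22, 22]
r6 m[φ0→fog] = [1, 9]
r6 m[φ1→sprk] = [16, 14]
r6 m[φ1→fog] = [16, 11]
r6 m[φ2→sprk] = [6, 4]
r6 m[φ3→fog] = [6, 2]
r6 m[φ4→sprk] = [6, 4]
r6 m[snow→φ0] = [0, 0]
r6 m[sprk→φ1] = [12, 8]
r6 m[sprk→φ2] = [22, 18]
r6 m[sprk→φ4] = [22, 18]
r6 m[fog→φ0] = [22, 13]
r6 m[fog→φ1] = [7, 11]
r6 m[fog→φ3] = [17, 20]
fixed point reached at round 6
b[fog] = ⊗ incoming = [23, 22]

b[fog] = [23, 22]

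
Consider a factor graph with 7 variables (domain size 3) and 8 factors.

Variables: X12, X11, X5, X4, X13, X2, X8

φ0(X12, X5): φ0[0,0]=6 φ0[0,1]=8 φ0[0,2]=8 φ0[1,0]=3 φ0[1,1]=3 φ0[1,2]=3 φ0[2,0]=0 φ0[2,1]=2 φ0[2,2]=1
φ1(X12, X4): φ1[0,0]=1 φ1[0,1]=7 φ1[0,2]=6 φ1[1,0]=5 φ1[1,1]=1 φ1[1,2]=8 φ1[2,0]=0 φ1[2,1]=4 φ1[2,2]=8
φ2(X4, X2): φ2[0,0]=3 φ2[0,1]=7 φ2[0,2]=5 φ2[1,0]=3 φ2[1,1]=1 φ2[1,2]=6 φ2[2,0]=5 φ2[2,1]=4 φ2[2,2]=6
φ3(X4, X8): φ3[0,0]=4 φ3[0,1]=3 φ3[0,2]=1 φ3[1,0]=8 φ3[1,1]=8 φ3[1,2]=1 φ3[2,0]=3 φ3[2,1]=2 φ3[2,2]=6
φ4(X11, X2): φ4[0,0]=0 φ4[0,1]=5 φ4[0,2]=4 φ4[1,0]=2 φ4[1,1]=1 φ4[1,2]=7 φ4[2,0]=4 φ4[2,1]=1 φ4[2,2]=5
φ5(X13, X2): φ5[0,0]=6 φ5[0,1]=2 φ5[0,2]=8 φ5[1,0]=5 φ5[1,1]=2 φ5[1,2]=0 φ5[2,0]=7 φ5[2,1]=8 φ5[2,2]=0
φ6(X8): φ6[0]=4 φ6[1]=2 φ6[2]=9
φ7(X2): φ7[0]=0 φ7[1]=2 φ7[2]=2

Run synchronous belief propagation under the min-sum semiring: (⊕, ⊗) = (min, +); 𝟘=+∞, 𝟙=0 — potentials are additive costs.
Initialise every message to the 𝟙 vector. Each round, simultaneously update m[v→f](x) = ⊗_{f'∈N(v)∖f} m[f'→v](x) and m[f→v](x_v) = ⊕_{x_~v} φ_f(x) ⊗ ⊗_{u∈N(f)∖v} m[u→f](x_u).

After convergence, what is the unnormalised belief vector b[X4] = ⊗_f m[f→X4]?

b[X4] = [13, 20, 21]

init: all messages = 𝟙 over 3 values
r1 m[φ0→X12] = [6, 3, 0]
r1 m[φ0→X5] = [0, 2, 1]
r1 m[φ1→X12] = [1, 1, 0]
r1 m[φ1→X4] = [0, 1, 6]
r1 m[φ2→X4] = [3, 1, 4]
r1 m[φ2→X2] = [3, 1, 5]
r1 m[φ3→X4] = [1, 1, 2]
r1 m[φ3→X8] = [3, 2, 1]
r1 m[φ4→X11] = [0, 1, 1]
r1 m[φ4→X2] = [0, 1, 4]
r1 m[φ5→X13] = [2, 0, 0]
r1 m[φ5→X2] = [5, 2, 0]
r1 m[φ6→X8] = [4, 2, 9]
r1 m[φ7→X2] = [0, 2, 2]
r1 m[X12→φ0] = [0, 0, 0]
r1 m[X12→φ1] = [0, 0, 0]
r1 m[X11→φ4] = [0, 0, 0]
r1 m[X5→φ0] = [0, 0, 0]
r1 m[X4→φ1] = [0, 0, 0]
r1 m[X4→φ2] = [0, 0, 0]
r1 m[X4→φ3] = [0, 0, 0]
r1 m[X13→φ5] = [0, 0, 0]
r1 m[X2→φ2] = [0, 0, 0]
r1 m[X2→φ4] = [0, 0, 0]
r1 m[X2→φ5] = [0, 0, 0]
r1 m[X2→φ7] = [0, 0, 0]
r1 m[X8→φ3] = [0, 0, 0]
r1 m[X8→φ6] = [0, 0, 0]
r2 m[φ0→X12] = [6, 3, 0]
r2 m[φ0→X5] = [0, 2, 1]
r2 m[φ1→X12] = [1, 1, 0]
r2 m[φ1→X4] = [0, 1, 6]
r2 m[φ2→X4] = [3, 1, 4]
r2 m[φ2→X2] = [3, 1, 5]
r2 m[φ3→X4] = [1, 1, 2]
r2 m[φ3→X8] = [3, 2, 1]
r2 m[φ4→X11] = [0, 1, 1]
r2 m[φ4→X2] = [0, 1, 4]
r2 m[φ5→X13] = [2, 0, 0]
r2 m[φ5→X2] = [5, 2, 0]
r2 m[φ6→X8] = [4, 2, 9]
r2 m[φ7→X2] = [0, 2, 2]
r2 m[X12→φ0] = [1, 1, 0]
r2 m[X12→φ1] = [6, 3, 0]
r2 m[X11→φ4] = [0, 0, 0]
r2 m[X5→φ0] = [0, 0, 0]
r2 m[X4→φ1] = [4, 2, 6]
r2 m[X4→φ2] = [1, 2, 8]
r2 m[X4→φ3] = [3, 2, 10]
r2 m[X13→φ5] = [0, 0, 0]
r2 m[X2→φ2] = [5, 5, 6]
r2 m[X2→φ4] = [8, 5, 7]
r2 m[X2→φ5] = [3, 4, 11]
r2 m[X2→φ7] = [8, 4, 9]
r2 m[X8→φ3] = [4, 2, 9]
r2 m[X8→φ6] = [3, 2, 1]
r3 m[φ0→X12] = [6, 3, 0]
r3 m[φ0→X5] = [0, 2, 1]
r3 m[φ1→X12] = [5, 3, 4]
r3 m[φ1→X4] = [0, 4, 8]
r3 m[φ2→X4] = [8, 6, 9]
r3 m[φ2→X2] = [4, 3, 6]
r3 m[φ3→X4] = [5, 10, 4]
r3 m[φ3→X8] = [7, 6, 3]
r3 m[φ4→X11] = [8, 6, 6]
r3 m[φ4→X2] = [0, 1, 4]
r3 m[φ5→X13] = [6, 6, 10]
r3 m[φ5→X2] = [5, 2, 0]
r3 m[φ6→X8] = [4, 2, 9]
r3 m[φ7→X2] = [0, 2, 2]
r3 m[X12→φ0] = [1, 1, 0]
r3 m[X12→φ1] = [6, 3, 0]
r3 m[X11→φ4] = [0, 0, 0]
r3 m[X5→φ0] = [0, 0, 0]
r3 m[X4→φ1] = [4, 2, 6]
r3 m[X4→φ2] = [1, 2, 8]
r3 m[X4→φ3] = [3, 2, 10]
r3 m[X13→φ5] = [0, 0, 0]
r3 m[X2→φ2] = [5, 5, 6]
r3 m[X2→φ4] = [8, 5, 7]
r3 m[X2→φ5] = [3, 4, 11]
r3 m[X2→φ7] = [8, 4, 9]
r3 m[X8→φ3] = [4, 2, 9]
r3 m[X8→φ6] = [3, 2, 1]
r4 m[φ0→X12] = [6, 3, 0]
r4 m[φ0→X5] = [0, 2, 1]
r4 m[φ1→X12] = [5, 3, 4]
r4 m[φ1→X4] = [0, 4, 8]
r4 m[φ2→X4] = [8, 6, 9]
r4 m[φ2→X2] = [4, 3, 6]
r4 m[φ3→X4] = [5, 10, 4]
r4 m[φ3→X8] = [7, 6, 3]
r4 m[φ4→X11] = [8, 6, 6]
r4 m[φ4→X2] = [0, 1, 4]
r4 m[φ5→X13] = [6, 6, 10]
r4 m[φ5→X2] = [5, 2, 0]
r4 m[φ6→X8] = [4, 2, 9]
r4 m[φ7→X2] = [0, 2, 2]
r4 m[X12→φ0] = [5, 3, 4]
r4 m[X12→φ1] = [6, 3, 0]
r4 m[X11→φ4] = [0, 0, 0]
r4 m[X5→φ0] = [0, 0, 0]
r4 m[X4→φ1] = [13, 16, 13]
r4 m[X4→φ2] = [5, 14, 12]
r4 m[X4→φ3] = [8, 10, 17]
r4 m[X13→φ5] = [0, 0, 0]
r4 m[X2→φ2] = [5, 5, 6]
r4 m[X2→φ4] = [9, 7, 8]
r4 m[X2→φ5] = [4, 6, 12]
r4 m[X2→φ7] = [9, 6, 10]
r4 m[X8→φ3] = [4, 2, 9]
r4 m[X8→φ6] = [7, 6, 3]
r5 m[φ0→X12] = [6, 3, 0]
r5 m[φ0→X5] = [4, 6, 5]
r5 m[φ1→X12] = [14, 17, 13]
r5 m[φ1→X4] = [0, 4, 8]
r5 m[φ2→X4] = [8, 6, 9]
r5 m[φ2→X2] = [8, 12, 10]
r5 m[φ3→X4] = [5, 10, 4]
r5 m[φ3→X8] = [12, 11, 9]
r5 m[φ4→X11] = [9, 8, 8]
r5 m[φ4→X2] = [0, 1, 4]
r5 m[φ5→X13] = [8, 8, 11]
r5 m[φ5→X2] = [5, 2, 0]
r5 m[φ6→X8] = [4, 2, 9]
r5 m[φ7→X2] = [0, 2, 2]
r5 m[X12→φ0] = [5, 3, 4]
r5 m[X12→φ1] = [6, 3, 0]
r5 m[X11→φ4] = [0, 0, 0]
r5 m[X5→φ0] = [0, 0, 0]
r5 m[X4→φ1] = [13, 16, 13]
r5 m[X4→φ2] = [5, 14, 12]
r5 m[X4→φ3] = [8, 10, 17]
r5 m[X13→φ5] = [0, 0, 0]
r5 m[X2→φ2] = [5, 5, 6]
r5 m[X2→φ4] = [9, 7, 8]
r5 m[X2→φ5] = [4, 6, 12]
r5 m[X2→φ7] = [9, 6, 10]
r5 m[X8→φ3] = [4, 2, 9]
r5 m[X8→φ6] = [7, 6, 3]
r6 m[φ0→X12] = [6, 3, 0]
r6 m[φ0→X5] = [4, 6, 5]
r6 m[φ1→X12] = [14, 17, 13]
r6 m[φ1→X4] = [0, 4, 8]
r6 m[φ2→X4] = [8, 6, 9]
r6 m[φ2→X2] = [8, 12, 10]
r6 m[φ3→X4] = [5, 10, 4]
r6 m[φ3→X8] = [12, 11, 9]
r6 m[φ4→X11] = [9, 8, 8]
r6 m[φ4→X2] = [0, 1, 4]
r6 m[φ5→X13] = [8, 8, 11]
r6 m[φ5→X2] = [5, 2, 0]
r6 m[φ6→X8] = [4, 2, 9]
r6 m[φ7→X2] = [0, 2, 2]
r6 m[X12→φ0] = [14, 17, 13]
r6 m[X12→φ1] = [6, 3, 0]
r6 m[X11→φ4] = [0, 0, 0]
r6 m[X5→φ0] = [0, 0, 0]
r6 m[X4→φ1] = [13, 16, 13]
r6 m[X4→φ2] = [5, 14, 12]
r6 m[X4→φ3] = [8, 10, 17]
r6 m[X13→φ5] = [0, 0, 0]
r6 m[X2→φ2] = [5, 5, 6]
r6 m[X2→φ4] = [13, 16, 12]
r6 m[X2→φ5] = [8, 15, 16]
r6 m[X2→φ7] = [13, 15, 14]
r6 m[X8→φ3] = [4, 2, 9]
r6 m[X8→φ6] = [12, 11, 9]
r7 m[φ0→X12] = [6, 3, 0]
r7 m[φ0→X5] = [13, 15, 14]
r7 m[φ1→X12] = [14, 17, 13]
r7 m[φ1→X4] = [0, 4, 8]
r7 m[φ2→X4] = [8, 6, 9]
r7 m[φ2→X2] = [8, 12, 10]
r7 m[φ3→X4] = [5, 10, 4]
r7 m[φ3→X8] = [12, 11, 9]
r7 m[φ4→X11] = [13, 15, 17]
r7 m[φ4→X2] = [0, 1, 4]
r7 m[φ5→X13] = [14, 13, 15]
r7 m[φ5→X2] = [5, 2, 0]
r7 m[φ6→X8] = [4, 2, 9]
r7 m[φ7→X2] = [0, 2, 2]
r7 m[X12→φ0] = [14, 17, 13]
r7 m[X12→φ1] = [6, 3, 0]
r7 m[X11→φ4] = [0, 0, 0]
r7 m[X5→φ0] = [0, 0, 0]
r7 m[X4→φ1] = [13, 16, 13]
r7 m[X4→φ2] = [5, 14, 12]
r7 m[X4→φ3] = [8, 10, 17]
r7 m[X13→φ5] = [0, 0, 0]
r7 m[X2→φ2] = [5, 5, 6]
r7 m[X2→φ4] = [13, 16, 12]
r7 m[X2→φ5] = [8, 15, 16]
r7 m[X2→φ7] = [13, 15, 14]
r7 m[X8→φ3] = [4, 2, 9]
r7 m[X8→φ6] = [12, 11, 9]
r8 m[φ0→X12] = [6, 3, 0]
r8 m[φ0→X5] = [13, 15, 14]
r8 m[φ1→X12] = [14, 17, 13]
r8 m[φ1→X4] = [0, 4, 8]
r8 m[φ2→X4] = [8, 6, 9]
r8 m[φ2→X2] = [8, 12, 10]
r8 m[φ3→X4] = [5, 10, 4]
r8 m[φ3→X8] = [12, 11, 9]
r8 m[φ4→X11] = [13, 15, 17]
r8 m[φ4→X2] = [0, 1, 4]
r8 m[φ5→X13] = [14, 13, 15]
r8 m[φ5→X2] = [5, 2, 0]
r8 m[φ6→X8] = [4, 2, 9]
r8 m[φ7→X2] = [0, 2, 2]
r8 m[X12→φ0] = [14, 17, 13]
r8 m[X12→φ1] = [6, 3, 0]
r8 m[X11→φ4] = [0, 0, 0]
r8 m[X5→φ0] = [0, 0, 0]
r8 m[X4→φ1] = [13, 16, 13]
r8 m[X4→φ2] = [5, 14, 12]
r8 m[X4→φ3] = [8, 10, 17]
r8 m[X13→φ5] = [0, 0, 0]
r8 m[X2→φ2] = [5, 5, 6]
r8 m[X2→φ4] = [13, 16, 12]
r8 m[X2→φ5] = [8, 15, 16]
r8 m[X2→φ7] = [13, 15, 14]
r8 m[X8→φ3] = [4, 2, 9]
r8 m[X8→φ6] = [12, 11, 9]
fixed point reached at round 8
b[X4] = ⊗ incoming = [13, 20, 21]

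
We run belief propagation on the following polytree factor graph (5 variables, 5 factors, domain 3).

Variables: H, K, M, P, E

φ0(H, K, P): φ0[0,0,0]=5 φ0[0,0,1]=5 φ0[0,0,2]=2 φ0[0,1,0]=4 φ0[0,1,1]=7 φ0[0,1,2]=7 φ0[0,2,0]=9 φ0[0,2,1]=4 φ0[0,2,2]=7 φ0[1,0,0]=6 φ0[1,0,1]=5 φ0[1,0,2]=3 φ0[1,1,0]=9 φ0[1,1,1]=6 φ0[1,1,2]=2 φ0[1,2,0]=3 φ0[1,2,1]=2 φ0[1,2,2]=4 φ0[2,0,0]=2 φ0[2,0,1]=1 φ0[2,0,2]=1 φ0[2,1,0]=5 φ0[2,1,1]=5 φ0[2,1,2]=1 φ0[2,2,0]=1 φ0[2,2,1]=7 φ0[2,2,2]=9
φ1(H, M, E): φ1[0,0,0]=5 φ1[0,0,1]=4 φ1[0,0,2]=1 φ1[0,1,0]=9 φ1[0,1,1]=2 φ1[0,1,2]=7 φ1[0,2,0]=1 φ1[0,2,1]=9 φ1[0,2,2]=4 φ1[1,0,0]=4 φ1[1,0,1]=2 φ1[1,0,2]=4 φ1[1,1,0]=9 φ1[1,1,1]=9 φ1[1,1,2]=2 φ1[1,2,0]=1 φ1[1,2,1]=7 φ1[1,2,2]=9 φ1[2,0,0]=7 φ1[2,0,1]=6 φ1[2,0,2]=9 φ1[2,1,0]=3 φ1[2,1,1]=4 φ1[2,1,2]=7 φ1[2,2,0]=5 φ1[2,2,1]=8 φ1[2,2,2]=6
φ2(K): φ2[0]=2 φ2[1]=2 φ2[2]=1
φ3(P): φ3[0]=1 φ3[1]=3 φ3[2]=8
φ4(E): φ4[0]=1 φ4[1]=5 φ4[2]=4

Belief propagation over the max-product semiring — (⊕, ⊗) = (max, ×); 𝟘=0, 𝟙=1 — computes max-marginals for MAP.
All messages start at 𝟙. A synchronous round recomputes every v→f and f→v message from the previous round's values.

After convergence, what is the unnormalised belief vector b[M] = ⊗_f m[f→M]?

init: all messages = 𝟙 over 3 values
r1 m[φ0→H] = [9, 9, 9]
r1 m[φ0→K] = [6, 9, 9]
r1 m[φ0→P] = [9, 7, 9]
r1 m[φ1→H] = [9, 9, 9]
r1 m[φ1→M] = [9, 9, 9]
r1 m[φ1→E] = [9, 9, 9]
r1 m[φ2→K] = [2, 2, 1]
r1 m[φ3→P] = [1, 3, 8]
r1 m[φ4→E] = [1, 5, 4]
r1 m[H→φ0] = [1, 1, 1]
r1 m[H→φ1] = [1, 1, 1]
r1 m[K→φ0] = [1, 1, 1]
r1 m[K→φ2] = [1, 1, 1]
r1 m[M→φ1] = [1, 1, 1]
r1 m[P→φ0] = [1, 1, 1]
r1 m[P→φ3] = [1, 1, 1]
r1 m[E→φ1] = [1, 1, 1]
r1 m[E→φ4] = [1, 1, 1]
r2 m[φ0→H] = [9, 9, 9]
r2 m[φ0→K] = [6, 9, 9]
r2 m[φ0→P] = [9, 7, 9]
r2 m[φ1→H] = [9, 9, 9]
r2 m[φ1→M] = [9, 9, 9]
r2 m[φ1→E] = [9, 9, 9]
r2 m[φ2→K] = [2, 2, 1]
r2 m[φ3→P] = [1, 3, 8]
r2 m[φ4→E] = [1, 5, 4]
r2 m[H→φ0] = [9, 9, 9]
r2 m[H→φ1] = [9, 9, 9]
r2 m[K→φ0] = [2, 2, 1]
r2 m[K→φ2] = [6, 9, 9]
r2 m[M→φ1] = [1, 1, 1]
r2 m[P→φ0] = [1, 3, 8]
r2 m[P→φ3] = [9, 7, 9]
r2 m[E→φ1] = [1, 5, 4]
r2 m[E→φ4] = [9, 9, 9]
r3 m[φ0→H] = [112, 48, 72]
r3 m[φ0→K] = [216, 504, 648]
r3 m[φ0→P] = [162, 126, 126]
r3 m[φ1→H] = [45, 45, 40]
r3 m[φ1→M] = [324, 405, 405]
r3 m[φ1→E] = [81, 81, 81]
r3 m[φ2→K] = [2, 2, 1]
r3 m[φ3→P] = [1, 3, 8]
r3 m[φ4→E] = [1, 5, 4]
r3 m[H→φ0] = [9, 9, 9]
r3 m[H→φ1] = [9, 9, 9]
r3 m[K→φ0] = [2, 2, 1]
r3 m[K→φ2] = [6, 9, 9]
r3 m[M→φ1] = [1, 1, 1]
r3 m[P→φ0] = [1, 3, 8]
r3 m[P→φ3] = [9, 7, 9]
r3 m[E→φ1] = [1, 5, 4]
r3 m[E→φ4] = [9, 9, 9]
r4 m[φ0→H] = [112, 48, 72]
r4 m[φ0→K] = [216, 504, 648]
r4 m[φ0→P] = [162, 126, 126]
r4 m[φ1→H] = [45, 45, 40]
r4 m[φ1→M] = [324, 405, 405]
r4 m[φ1→E] = [81, 81, 81]
r4 m[φ2→K] = [2, 2, 1]
r4 m[φ3→P] = [1, 3, 8]
r4 m[φ4→E] = [1, 5, 4]
r4 m[H→φ0] = [45, 45, 40]
r4 m[H→φ1] = [112, 48, 72]
r4 m[K→φ0] = [2, 2, 1]
r4 m[K→φ2] = [216, 504, 648]
r4 m[M→φ1] = [1, 1, 1]
r4 m[P→φ0] = [1, 3, 8]
r4 m[P→φ3] = [162, 126, 126]
r4 m[E→φ1] = [1, 5, 4]
r4 m[E→φ4] = [81, 81, 81]
r5 m[φ0→H] = [112, 48, 72]
r5 m[φ0→K] = [1080, 2520, 2880]
r5 m[φ0→P] = [810, 630, 630]
r5 m[φ1→H] = [45, 45, 40]
r5 m[φ1→M] = [2592, 3136, 5040]
r5 m[φ1→E] = [1008, 1008, 784]
r5 m[φ2→K] = [2, 2, 1]
r5 m[φ3→P] = [1, 3, 8]
r5 m[φ4→E] = [1, 5, 4]
r5 m[H→φ0] = [45, 45, 40]
r5 m[H→φ1] = [112, 48, 72]
r5 m[K→φ0] = [2, 2, 1]
r5 m[K→φ2] = [216, 504, 648]
r5 m[M→φ1] = [1, 1, 1]
r5 m[P→φ0] = [1, 3, 8]
r5 m[P→φ3] = [162, 126, 126]
r5 m[E→φ1] = [1, 5, 4]
r5 m[E→φ4] = [81, 81, 81]
r6 m[φ0→H] = [112, 48, 72]
r6 m[φ0→K] = [1080, 2520, 2880]
r6 m[φ0→P] = [810, 630, 630]
r6 m[φ1→H] = [45, 45, 40]
r6 m[φ1→M] = [2592, 3136, 5040]
r6 m[φ1→E] = [1008, 1008, 784]
r6 m[φ2→K] = [2, 2, 1]
r6 m[φ3→P] = [1, 3, 8]
r6 m[φ4→E] = [1, 5, 4]
r6 m[H→φ0] = [45, 45, 40]
r6 m[H→φ1] = [112, 48, 72]
r6 m[K→φ0] = [2, 2, 1]
r6 m[K→φ2] = [1080, 2520, 2880]
r6 m[M→φ1] = [1, 1, 1]
r6 m[P→φ0] = [1, 3, 8]
r6 m[P→φ3] = [810, 630, 630]
r6 m[E→φ1] = [1, 5, 4]
r6 m[E→φ4] = [1008, 1008, 784]
r7 m[φ0→H] = [112, 48, 72]
r7 m[φ0→K] = [1080, 2520, 2880]
r7 m[φ0→P] = [810, 630, 630]
r7 m[φ1→H] = [45, 45, 40]
r7 m[φ1→M] = [2592, 3136, 5040]
r7 m[φ1→E] = [1008, 1008, 784]
r7 m[φ2→K] = [2, 2, 1]
r7 m[φ3→P] = [1, 3, 8]
r7 m[φ4→E] = [1, 5, 4]
r7 m[H→φ0] = [45, 45, 40]
r7 m[H→φ1] = [112, 48, 72]
r7 m[K→φ0] = [2, 2, 1]
r7 m[K→φ2] = [1080, 2520, 2880]
r7 m[M→φ1] = [1, 1, 1]
r7 m[P→φ0] = [1, 3, 8]
r7 m[P→φ3] = [810, 630, 630]
r7 m[E→φ1] = [1, 5, 4]
r7 m[E→φ4] = [1008, 1008, 784]
fixed point reached at round 7
b[M] = ⊗ incoming = [2592, 3136, 5040]

b[M] = [2592, 3136, 5040]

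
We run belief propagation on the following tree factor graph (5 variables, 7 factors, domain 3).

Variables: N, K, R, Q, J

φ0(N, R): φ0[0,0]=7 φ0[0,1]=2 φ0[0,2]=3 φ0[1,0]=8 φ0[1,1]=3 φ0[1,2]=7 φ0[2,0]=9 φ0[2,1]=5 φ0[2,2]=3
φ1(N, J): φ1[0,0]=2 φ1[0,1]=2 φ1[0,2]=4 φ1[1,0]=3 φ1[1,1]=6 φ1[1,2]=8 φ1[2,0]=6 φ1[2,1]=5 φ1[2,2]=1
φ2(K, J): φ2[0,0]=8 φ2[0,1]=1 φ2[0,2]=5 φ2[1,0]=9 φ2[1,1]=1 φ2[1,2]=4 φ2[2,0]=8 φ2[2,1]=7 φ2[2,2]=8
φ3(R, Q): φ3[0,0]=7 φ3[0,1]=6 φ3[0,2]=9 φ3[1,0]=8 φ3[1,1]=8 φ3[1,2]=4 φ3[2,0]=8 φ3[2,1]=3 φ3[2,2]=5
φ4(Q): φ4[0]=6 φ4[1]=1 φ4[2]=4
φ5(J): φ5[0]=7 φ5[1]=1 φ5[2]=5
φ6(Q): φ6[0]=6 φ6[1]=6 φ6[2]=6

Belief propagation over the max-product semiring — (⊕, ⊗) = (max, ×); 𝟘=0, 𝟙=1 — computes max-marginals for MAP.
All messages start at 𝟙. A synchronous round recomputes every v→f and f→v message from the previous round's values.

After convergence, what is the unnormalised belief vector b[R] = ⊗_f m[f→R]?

b[R] = [857304, 544320, 645120]

init: all messages = 𝟙 over 3 values
r1 m[φ0→N] = [7, 8, 9]
r1 m[φ0→R] = [9, 5, 7]
r1 m[φ1→N] = [4, 8, 6]
r1 m[φ1→J] = [6, 6, 8]
r1 m[φ2→K] = [8, 9, 8]
r1 m[φ2→J] = [9, 7, 8]
r1 m[φ3→R] = [9, 8, 8]
r1 m[φ3→Q] = [8, 8, 9]
r1 m[φ4→Q] = [6, 1, 4]
r1 m[φ5→J] = [7, 1, 5]
r1 m[φ6→Q] = [6, 6, 6]
r1 m[N→φ0] = [1, 1, 1]
r1 m[N→φ1] = [1, 1, 1]
r1 m[K→φ2] = [1, 1, 1]
r1 m[R→φ0] = [1, 1, 1]
r1 m[R→φ3] = [1, 1, 1]
r1 m[Q→φ3] = [1, 1, 1]
r1 m[Q→φ4] = [1, 1, 1]
r1 m[Q→φ6] = [1, 1, 1]
r1 m[J→φ1] = [1, 1, 1]
r1 m[J→φ2] = [1, 1, 1]
r1 m[J→φ5] = [1, 1, 1]
r2 m[φ0→N] = [7, 8, 9]
r2 m[φ0→R] = [9, 5, 7]
r2 m[φ1→N] = [4, 8, 6]
r2 m[φ1→J] = [6, 6, 8]
r2 m[φ2→K] = [8, 9, 8]
r2 m[φ2→J] = [9, 7, 8]
r2 m[φ3→R] = [9, 8, 8]
r2 m[φ3→Q] = [8, 8, 9]
r2 m[φ4→Q] = [6, 1, 4]
r2 m[φ5→J] = [7, 1, 5]
r2 m[φ6→Q] = [6, 6, 6]
r2 m[N→φ0] = [4, 8, 6]
r2 m[N→φ1] = [7, 8, 9]
r2 m[K→φ2] = [1, 1, 1]
r2 m[R→φ0] = [9, 8, 8]
r2 m[R→φ3] = [9, 5, 7]
r2 m[Q→φ3] = [36, 6, 24]
r2 m[Q→φ4] = [48, 48, 54]
r2 m[Q→φ6] = [48, 8, 36]
r2 m[J→φ1] = [63, 7, 40]
r2 m[J→φ2] = [42, 6, 40]
r2 m[J→φ5] = [54, 42, 64]
r3 m[φ0→N] = [63, 72, 81]
r3 m[φ0→R] = [64, 30, 56]
r3 m[φ1→N] = [160, 320, 378]
r3 m[φ1→J] = [54, 48, 64]
r3 m[φ2→K] = [336, 378, 336]
r3 m[φ2→J] = [9, 7, 8]
r3 m[φ3→R] = [252, 288, 288]
r3 m[φ3→Q] = [63, 54, 81]
r3 m[φ4→Q] = [6, 1, 4]
r3 m[φ5→J] = [7, 1, 5]
r3 m[φ6→Q] = [6, 6, 6]
r3 m[N→φ0] = [4, 8, 6]
r3 m[N→φ1] = [7, 8, 9]
r3 m[K→φ2] = [1, 1, 1]
r3 m[R→φ0] = [9, 8, 8]
r3 m[R→φ3] = [9, 5, 7]
r3 m[Q→φ3] = [36, 6, 24]
r3 m[Q→φ4] = [48, 48, 54]
r3 m[Q→φ6] = [48, 8, 36]
r3 m[J→φ1] = [63, 7, 40]
r3 m[J→φ2] = [42, 6, 40]
r3 m[J→φ5] = [54, 42, 64]
r4 m[φ0→N] = [63, 72, 81]
r4 m[φ0→R] = [64, 30, 56]
r4 m[φ1→N] = [160, 320, 378]
r4 m[φ1→J] = [54, 48, 64]
r4 m[φ2→K] = [336, 378, 336]
r4 m[φ2→J] = [9, 7, 8]
r4 m[φ3→R] = [252, 288, 288]
r4 m[φ3→Q] = [63, 54, 81]
r4 m[φ4→Q] = [6, 1, 4]
r4 m[φ5→J] = [7, 1, 5]
r4 m[φ6→Q] = [6, 6, 6]
r4 m[N→φ0] = [160, 320, 378]
r4 m[N→φ1] = [63, 72, 81]
r4 m[K→φ2] = [1, 1, 1]
r4 m[R→φ0] = [252, 288, 288]
r4 m[R→φ3] = [64, 30, 56]
r4 m[Q→φ3] = [36, 6, 24]
r4 m[Q→φ4] = [378, 324, 486]
r4 m[Q→φ6] = [378, 54, 324]
r4 m[J→φ1] = [63, 7, 40]
r4 m[J→φ2] = [378, 48, 320]
r4 m[J→φ5] = [486, 336, 512]
r5 m[φ0→N] = [1764, 2016, 2268]
r5 m[φ0→R] = [3402, 1890, 2240]
r5 m[φ1→N] = [160, 320, 378]
r5 m[φ1→J] = [486, 432, 576]
r5 m[φ2→K] = [3024, 3402, 3024]
r5 m[φ2→J] = [9, 7, 8]
r5 m[φ3→R] = [252, 288, 288]
r5 m[φ3→Q] = [448, 384, 576]
r5 m[φ4→Q] = [6, 1, 4]
r5 m[φ5→J] = [7, 1, 5]
r5 m[φ6→Q] = [6, 6, 6]
r5 m[N→φ0] = [160, 320, 378]
r5 m[N→φ1] = [63, 72, 81]
r5 m[K→φ2] = [1, 1, 1]
r5 m[R→φ0] = [252, 288, 288]
r5 m[R→φ3] = [64, 30, 56]
r5 m[Q→φ3] = [36, 6, 24]
r5 m[Q→φ4] = [378, 324, 486]
r5 m[Q→φ6] = [378, 54, 324]
r5 m[J→φ1] = [63, 7, 40]
r5 m[J→φ2] = [378, 48, 320]
r5 m[J→φ5] = [486, 336, 512]
r6 m[φ0→N] = [1764, 2016, 2268]
r6 m[φ0→R] = [3402, 1890, 2240]
r6 m[φ1→N] = [160, 320, 378]
r6 m[φ1→J] = [486, 432, 576]
r6 m[φ2→K] = [3024, 3402, 3024]
r6 m[φ2→J] = [9, 7, 8]
r6 m[φ3→R] = [252, 288, 288]
r6 m[φ3→Q] = [448, 384, 576]
r6 m[φ4→Q] = [6, 1, 4]
r6 m[φ5→J] = [7, 1, 5]
r6 m[φ6→Q] = [6, 6, 6]
r6 m[N→φ0] = [160, 320, 378]
r6 m[N→φ1] = [1764, 2016, 2268]
r6 m[K→φ2] = [1, 1, 1]
r6 m[R→φ0] = [252, 288, 288]
r6 m[R→φ3] = [3402, 1890, 2240]
r6 m[Q→φ3] = [36, 6, 24]
r6 m[Q→φ4] = [2688, 2304, 3456]
r6 m[Q→φ6] = [2688, 384, 2304]
r6 m[J→φ1] = [63, 7, 40]
r6 m[J→φ2] = [3402, 432, 2880]
r6 m[J→φ5] = [4374, 3024, 4608]
r7 m[φ0→N] = [1764, 2016, 2268]
r7 m[φ0→R] = [3402, 1890, 2240]
r7 m[φ1→N] = [160, 320, 378]
r7 m[φ1→J] = [13608, 12096, 16128]
r7 m[φ2→K] = [27216, 30618, 27216]
r7 m[φ2→J] = [9, 7, 8]
r7 m[φ3→R] = [252, 288, 288]
r7 m[φ3→Q] = [23814, 20412, 30618]
r7 m[φ4→Q] = [6, 1, 4]
r7 m[φ5→J] = [7, 1, 5]
r7 m[φ6→Q] = [6, 6, 6]
r7 m[N→φ0] = [160, 320, 378]
r7 m[N→φ1] = [1764, 2016, 2268]
r7 m[K→φ2] = [1, 1, 1]
r7 m[R→φ0] = [252, 288, 288]
r7 m[R→φ3] = [3402, 1890, 2240]
r7 m[Q→φ3] = [36, 6, 24]
r7 m[Q→φ4] = [2688, 2304, 3456]
r7 m[Q→φ6] = [2688, 384, 2304]
r7 m[J→φ1] = [63, 7, 40]
r7 m[J→φ2] = [3402, 432, 2880]
r7 m[J→φ5] = [4374, 3024, 4608]
r8 m[φ0→N] = [1764, 2016, 2268]
r8 m[φ0→R] = [3402, 1890, 2240]
r8 m[φ1→N] = [160, 320, 378]
r8 m[φ1→J] = [13608, 12096, 16128]
r8 m[φ2→K] = [27216, 30618, 27216]
r8 m[φ2→J] = [9, 7, 8]
r8 m[φ3→R] = [252, 288, 288]
r8 m[φ3→Q] = [23814, 20412, 30618]
r8 m[φ4→Q] = [6, 1, 4]
r8 m[φ5→J] = [7, 1, 5]
r8 m[φ6→Q] = [6, 6, 6]
r8 m[N→φ0] = [160, 320, 378]
r8 m[N→φ1] = [1764, 2016, 2268]
r8 m[K→φ2] = [1, 1, 1]
r8 m[R→φ0] = [252, 288, 288]
r8 m[R→φ3] = [3402, 1890, 2240]
r8 m[Q→φ3] = [36, 6, 24]
r8 m[Q→φ4] = [142884, 122472, 183708]
r8 m[Q→φ6] = [142884, 20412, 122472]
r8 m[J→φ1] = [63, 7, 40]
r8 m[J→φ2] = [95256, 12096, 80640]
r8 m[J→φ5] = [122472, 84672, 129024]
r9 m[φ0→N] = [1764, 2016, 2268]
r9 m[φ0→R] = [3402, 1890, 2240]
r9 m[φ1→N] = [160, 320, 378]
r9 m[φ1→J] = [13608, 12096, 16128]
r9 m[φ2→K] = [762048, 857304, 762048]
r9 m[φ2→J] = [9, 7, 8]
r9 m[φ3→R] = [252, 288, 288]
r9 m[φ3→Q] = [23814, 20412, 30618]
r9 m[φ4→Q] = [6, 1, 4]
r9 m[φ5→J] = [7, 1, 5]
r9 m[φ6→Q] = [6, 6, 6]
r9 m[N→φ0] = [160, 320, 378]
r9 m[N→φ1] = [1764, 2016, 2268]
r9 m[K→φ2] = [1, 1, 1]
r9 m[R→φ0] = [252, 288, 288]
r9 m[R→φ3] = [3402, 1890, 2240]
r9 m[Q→φ3] = [36, 6, 24]
r9 m[Q→φ4] = [142884, 122472, 183708]
r9 m[Q→φ6] = [142884, 20412, 122472]
r9 m[J→φ1] = [63, 7, 40]
r9 m[J→φ2] = [95256, 12096, 80640]
r9 m[J→φ5] = [122472, 84672, 129024]
r10 m[φ0→N] = [1764, 2016, 2268]
r10 m[φ0→R] = [3402, 1890, 2240]
r10 m[φ1→N] = [160, 320, 378]
r10 m[φ1→J] = [13608, 12096, 16128]
r10 m[φ2→K] = [762048, 857304, 762048]
r10 m[φ2→J] = [9, 7, 8]
r10 m[φ3→R] = [252, 288, 288]
r10 m[φ3→Q] = [23814, 20412, 30618]
r10 m[φ4→Q] = [6, 1, 4]
r10 m[φ5→J] = [7, 1, 5]
r10 m[φ6→Q] = [6, 6, 6]
r10 m[N→φ0] = [160, 320, 378]
r10 m[N→φ1] = [1764, 2016, 2268]
r10 m[K→φ2] = [1, 1, 1]
r10 m[R→φ0] = [252, 288, 288]
r10 m[R→φ3] = [3402, 1890, 2240]
r10 m[Q→φ3] = [36, 6, 24]
r10 m[Q→φ4] = [142884, 122472, 183708]
r10 m[Q→φ6] = [142884, 20412, 122472]
r10 m[J→φ1] = [63, 7, 40]
r10 m[J→φ2] = [95256, 12096, 80640]
r10 m[J→φ5] = [122472, 84672, 129024]
fixed point reached at round 10
b[R] = ⊗ incoming = [857304, 544320, 645120]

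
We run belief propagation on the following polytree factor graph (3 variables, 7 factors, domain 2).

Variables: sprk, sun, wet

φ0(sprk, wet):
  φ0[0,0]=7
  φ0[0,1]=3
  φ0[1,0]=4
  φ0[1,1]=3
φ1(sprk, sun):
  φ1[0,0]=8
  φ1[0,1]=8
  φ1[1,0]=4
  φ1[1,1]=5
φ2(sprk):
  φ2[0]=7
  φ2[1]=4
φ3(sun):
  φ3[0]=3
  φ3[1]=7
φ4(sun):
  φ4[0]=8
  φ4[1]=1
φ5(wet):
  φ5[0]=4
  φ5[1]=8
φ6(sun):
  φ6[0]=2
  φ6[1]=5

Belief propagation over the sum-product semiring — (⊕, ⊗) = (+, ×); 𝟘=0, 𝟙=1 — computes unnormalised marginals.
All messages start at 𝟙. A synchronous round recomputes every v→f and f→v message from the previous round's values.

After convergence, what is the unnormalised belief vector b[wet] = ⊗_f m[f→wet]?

b[wet] = [153632, 146784]

init: all messages = 𝟙 over 2 values
r1 m[φ0→sprk] = [10, 7]
r1 m[φ0→wet] = [11, 6]
r1 m[φ1→sprk] = [16, 9]
r1 m[φ1→sun] = [12, 13]
r1 m[φ2→sprk] = [7, 4]
r1 m[φ3→sun] = [3, 7]
r1 m[φ4→sun] = [8, 1]
r1 m[φ5→wet] = [4, 8]
r1 m[φ6→sun] = [2, 5]
r1 m[sprk→φ0] = [1, 1]
r1 m[sprk→φ1] = [1, 1]
r1 m[sprk→φ2] = [1, 1]
r1 m[sun→φ1] = [1, 1]
r1 m[sun→φ3] = [1, 1]
r1 m[sun→φ4] = [1, 1]
r1 m[sun→φ6] = [1, 1]
r1 m[wet→φ0] = [1, 1]
r1 m[wet→φ5] = [1, 1]
r2 m[φ0→sprk] = [10, 7]
r2 m[φ0→wet] = [11, 6]
r2 m[φ1→sprk] = [16, 9]
r2 m[φ1→sun] = [12, 13]
r2 m[φ2→sprk] = [7, 4]
r2 m[φ3→sun] = [3, 7]
r2 m[φ4→sun] = [8, 1]
r2 m[φ5→wet] = [4, 8]
r2 m[φ6→sun] = [2, 5]
r2 m[sprk→φ0] = [112, 36]
r2 m[sprk→φ1] = [70, 28]
r2 m[sprk→φ2] = [160, 63]
r2 m[sun→φ1] = [48, 35]
r2 m[sun→φ3] = [192, 65]
r2 m[sun→φ4] = [72, 455]
r2 m[sun→φ6] = [288, 91]
r2 m[wet→φ0] = [4, 8]
r2 m[wet→φ5] = [11, 6]
r3 m[φ0→sprk] = [52, 40]
r3 m[φ0→wet] = [928, 444]
r3 m[φ1→sprk] = [664, 367]
r3 m[φ1→sun] = [672, 700]
r3 m[φ2→sprk] = [7, 4]
r3 m[φ3→sun] = [3, 7]
r3 m[φ4→sun] = [8, 1]
r3 m[φ5→wet] = [4, 8]
r3 m[φ6→sun] = [2, 5]
r3 m[sprk→φ0] = [112, 36]
r3 m[sprk→φ1] = [70, 28]
r3 m[sprk→φ2] = [160, 63]
r3 m[sun→φ1] = [48, 35]
r3 m[sun→φ3] = [192, 65]
r3 m[sun→φ4] = [72, 455]
r3 m[sun→φ6] = [288, 91]
r3 m[wet→φ0] = [4, 8]
r3 m[wet→φ5] = [11, 6]
r4 m[φ0→sprk] = [52, 40]
r4 m[φ0→wet] = [928, 444]
r4 m[φ1→sprk] = [664, 367]
r4 m[φ1→sun] = [672, 700]
r4 m[φ2→sprk] = [7, 4]
r4 m[φ3→sun] = [3, 7]
r4 m[φ4→sun] = [8, 1]
r4 m[φ5→wet] = [4, 8]
r4 m[φ6→sun] = [2, 5]
r4 m[sprk→φ0] = [4648, 1468]
r4 m[sprk→φ1] = [364, 160]
r4 m[sprk→φ2] = [34528, 14680]
r4 m[sun→φ1] = [48, 35]
r4 m[sun→φ3] = [10752, 3500]
r4 m[sun→φ4] = [4032, 24500]
r4 m[sun→φ6] = [16128, 4900]
r4 m[wet→φ0] = [4, 8]
r4 m[wet→φ5] = [928, 444]
r5 m[φ0→sprk] = [52, 40]
r5 m[φ0→wet] = [38408, 18348]
r5 m[φ1→sprk] = [664, 367]
r5 m[φ1→sun] = [3552, 3712]
r5 m[φ2→sprk] = [7, 4]
r5 m[φ3→sun] = [3, 7]
r5 m[φ4→sun] = [8, 1]
r5 m[φ5→wet] = [4, 8]
r5 m[φ6→sun] = [2, 5]
r5 m[sprk→φ0] = [4648, 1468]
r5 m[sprk→φ1] = [364, 160]
r5 m[sprk→φ2] = [34528, 14680]
r5 m[sun→φ1] = [48, 35]
r5 m[sun→φ3] = [10752, 3500]
r5 m[sun→φ4] = [4032, 24500]
r5 m[sun→φ6] = [16128, 4900]
r5 m[wet→φ0] = [4, 8]
r5 m[wet→φ5] = [928, 444]
r6 m[φ0→sprk] = [52, 40]
r6 m[φ0→wet] = [38408, 18348]
r6 m[φ1→sprk] = [664, 367]
r6 m[φ1→sun] = [3552, 3712]
r6 m[φ2→sprk] = [7, 4]
r6 m[φ3→sun] = [3, 7]
r6 m[φ4→sun] = [8, 1]
r6 m[φ5→wet] = [4, 8]
r6 m[φ6→sun] = [2, 5]
r6 m[sprk→φ0] = [4648, 1468]
r6 m[sprk→φ1] = [364, 160]
r6 m[sprk→φ2] = [34528, 14680]
r6 m[sun→φ1] = [48, 35]
r6 m[sun→φ3] = [56832, 18560]
r6 m[sun→φ4] = [21312, 129920]
r6 m[sun→φ6] = [85248, 25984]
r6 m[wet→φ0] = [4, 8]
r6 m[wet→φ5] = [38408, 18348]
r7 m[φ0→sprk] = [52, 40]
r7 m[φ0→wet] = [38408, 18348]
r7 m[φ1→sprk] = [664, 367]
r7 m[φ1→sun] = [3552, 3712]
r7 m[φ2→sprk] = [7, 4]
r7 m[φ3→sun] = [3, 7]
r7 m[φ4→sun] = [8, 1]
r7 m[φ5→wet] = [4, 8]
r7 m[φ6→sun] = [2, 5]
r7 m[sprk→φ0] = [4648, 1468]
r7 m[sprk→φ1] = [364, 160]
r7 m[sprk→φ2] = [34528, 14680]
r7 m[sun→φ1] = [48, 35]
r7 m[sun→φ3] = [56832, 18560]
r7 m[sun→φ4] = [21312, 129920]
r7 m[sun→φ6] = [85248, 25984]
r7 m[wet→φ0] = [4, 8]
r7 m[wet→φ5] = [38408, 18348]
fixed point reached at round 7
b[wet] = ⊗ incoming = [153632, 146784]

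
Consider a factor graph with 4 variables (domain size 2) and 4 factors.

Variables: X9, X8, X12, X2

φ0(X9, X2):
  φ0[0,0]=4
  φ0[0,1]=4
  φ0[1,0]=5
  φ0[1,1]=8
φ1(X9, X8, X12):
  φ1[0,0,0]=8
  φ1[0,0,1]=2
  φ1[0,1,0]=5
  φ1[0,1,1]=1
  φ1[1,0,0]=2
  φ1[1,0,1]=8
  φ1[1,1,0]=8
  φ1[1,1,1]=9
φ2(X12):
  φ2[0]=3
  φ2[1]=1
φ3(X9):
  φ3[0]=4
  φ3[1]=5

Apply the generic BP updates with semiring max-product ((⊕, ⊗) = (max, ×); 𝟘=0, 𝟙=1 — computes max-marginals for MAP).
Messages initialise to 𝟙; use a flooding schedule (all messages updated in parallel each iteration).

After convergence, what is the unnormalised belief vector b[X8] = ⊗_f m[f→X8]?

b[X8] = [384, 960]

init: all messages = 𝟙 over 2 values
r1 m[φ0→X9] = [4, 8]
r1 m[φ0→X2] = [5, 8]
r1 m[φ1→X9] = [8, 9]
r1 m[φ1→X8] = [8, 9]
r1 m[φ1→X12] = [8, 9]
r1 m[φ2→X12] = [3, 1]
r1 m[φ3→X9] = [4, 5]
r1 m[X9→φ0] = [1, 1]
r1 m[X9→φ1] = [1, 1]
r1 m[X9→φ3] = [1, 1]
r1 m[X8→φ1] = [1, 1]
r1 m[X12→φ1] = [1, 1]
r1 m[X12→φ2] = [1, 1]
r1 m[X2→φ0] = [1, 1]
r2 m[φ0→X9] = [4, 8]
r2 m[φ0→X2] = [5, 8]
r2 m[φ1→X9] = [8, 9]
r2 m[φ1→X8] = [8, 9]
r2 m[φ1→X12] = [8, 9]
r2 m[φ2→X12] = [3, 1]
r2 m[φ3→X9] = [4, 5]
r2 m[X9→φ0] = [32, 45]
r2 m[X9→φ1] = [16, 40]
r2 m[X9→φ3] = [32, 72]
r2 m[X8→φ1] = [1, 1]
r2 m[X12→φ1] = [3, 1]
r2 m[X12→φ2] = [8, 9]
r2 m[X2→φ0] = [1, 1]
r3 m[φ0→X9] = [4, 8]
r3 m[φ0→X2] = [225, 360]
r3 m[φ1→X9] = [24, 24]
r3 m[φ1→X8] = [384, 960]
r3 m[φ1→X12] = [320, 360]
r3 m[φ2→X12] = [3, 1]
r3 m[φ3→X9] = [4, 5]
r3 m[X9→φ0] = [32, 45]
r3 m[X9→φ1] = [16, 40]
r3 m[X9→φ3] = [32, 72]
r3 m[X8→φ1] = [1, 1]
r3 m[X12→φ1] = [3, 1]
r3 m[X12→φ2] = [8, 9]
r3 m[X2→φ0] = [1, 1]
r4 m[φ0→X9] = [4, 8]
r4 m[φ0→X2] = [225, 360]
r4 m[φ1→X9] = [24, 24]
r4 m[φ1→X8] = [384, 960]
r4 m[φ1→X12] = [320, 360]
r4 m[φ2→X12] = [3, 1]
r4 m[φ3→X9] = [4, 5]
r4 m[X9→φ0] = [96, 120]
r4 m[X9→φ1] = [16, 40]
r4 m[X9→φ3] = [96, 192]
r4 m[X8→φ1] = [1, 1]
r4 m[X12→φ1] = [3, 1]
r4 m[X12→φ2] = [320, 360]
r4 m[X2→φ0] = [1, 1]
r5 m[φ0→X9] = [4, 8]
r5 m[φ0→X2] = [600, 960]
r5 m[φ1→X9] = [24, 24]
r5 m[φ1→X8] = [384, 960]
r5 m[φ1→X12] = [320, 360]
r5 m[φ2→X12] = [3, 1]
r5 m[φ3→X9] = [4, 5]
r5 m[X9→φ0] = [96, 120]
r5 m[X9→φ1] = [16, 40]
r5 m[X9→φ3] = [96, 192]
r5 m[X8→φ1] = [1, 1]
r5 m[X12→φ1] = [3, 1]
r5 m[X12→φ2] = [320, 360]
r5 m[X2→φ0] = [1, 1]
r6 m[φ0→X9] = [4, 8]
r6 m[φ0→X2] = [600, 960]
r6 m[φ1→X9] = [24, 24]
r6 m[φ1→X8] = [384, 960]
r6 m[φ1→X12] = [320, 360]
r6 m[φ2→X12] = [3, 1]
r6 m[φ3→X9] = [4, 5]
r6 m[X9→φ0] = [96, 120]
r6 m[X9→φ1] = [16, 40]
r6 m[X9→φ3] = [96, 192]
r6 m[X8→φ1] = [1, 1]
r6 m[X12→φ1] = [3, 1]
r6 m[X12→φ2] = [320, 360]
r6 m[X2→φ0] = [1, 1]
fixed point reached at round 6
b[X8] = ⊗ incoming = [384, 960]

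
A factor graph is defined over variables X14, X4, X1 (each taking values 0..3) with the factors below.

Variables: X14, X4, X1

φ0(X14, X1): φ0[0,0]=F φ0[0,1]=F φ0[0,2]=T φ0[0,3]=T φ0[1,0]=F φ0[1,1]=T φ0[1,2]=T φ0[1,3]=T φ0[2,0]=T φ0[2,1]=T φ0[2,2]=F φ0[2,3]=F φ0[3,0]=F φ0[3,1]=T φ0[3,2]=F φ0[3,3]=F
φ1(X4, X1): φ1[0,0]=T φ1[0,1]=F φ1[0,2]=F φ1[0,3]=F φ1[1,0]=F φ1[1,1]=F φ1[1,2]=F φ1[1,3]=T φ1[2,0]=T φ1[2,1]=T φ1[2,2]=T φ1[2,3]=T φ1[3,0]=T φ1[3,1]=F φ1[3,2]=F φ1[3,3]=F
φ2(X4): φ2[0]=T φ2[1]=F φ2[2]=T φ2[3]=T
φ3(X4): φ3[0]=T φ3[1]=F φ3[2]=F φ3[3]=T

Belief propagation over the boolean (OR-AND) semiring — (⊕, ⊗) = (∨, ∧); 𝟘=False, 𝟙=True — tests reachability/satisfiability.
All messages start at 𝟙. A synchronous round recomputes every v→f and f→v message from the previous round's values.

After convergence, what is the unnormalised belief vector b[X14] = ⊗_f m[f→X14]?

b[X14] = [F, F, T, F]

init: all messages = 𝟙 over 4 values
r1 m[φ0→X14] = [T, T, T, T]
r1 m[φ0→X1] = [T, T, T, T]
r1 m[φ1→X4] = [T, T, T, T]
r1 m[φ1→X1] = [T, T, T, T]
r1 m[φ2→X4] = [T, F, T, T]
r1 m[φ3→X4] = [T, F, F, T]
r1 m[X14→φ0] = [T, T, T, T]
r1 m[X4→φ1] = [T, T, T, T]
r1 m[X4→φ2] = [T, T, T, T]
r1 m[X4→φ3] = [T, T, T, T]
r1 m[X1→φ0] = [T, T, T, T]
r1 m[X1→φ1] = [T, T, T, T]
r2 m[φ0→X14] = [T, T, T, T]
r2 m[φ0→X1] = [T, T, T, T]
r2 m[φ1→X4] = [T, T, T, T]
r2 m[φ1→X1] = [T, T, T, T]
r2 m[φ2→X4] = [T, F, T, T]
r2 m[φ3→X4] = [T, F, F, T]
r2 m[X14→φ0] = [T, T, T, T]
r2 m[X4→φ1] = [T, F, F, T]
r2 m[X4→φ2] = [T, F, F, T]
r2 m[X4→φ3] = [T, F, T, T]
r2 m[X1→φ0] = [T, T, T, T]
r2 m[X1→φ1] = [T, T, T, T]
r3 m[φ0→X14] = [T, T, T, T]
r3 m[φ0→X1] = [T, T, T, T]
r3 m[φ1→X4] = [T, T, T, T]
r3 m[φ1→X1] = [T, F, F, F]
r3 m[φ2→X4] = [T, F, T, T]
r3 m[φ3→X4] = [T, F, F, T]
r3 m[X14→φ0] = [T, T, T, T]
r3 m[X4→φ1] = [T, F, F, T]
r3 m[X4→φ2] = [T, F, F, T]
r3 m[X4→φ3] = [T, F, T, T]
r3 m[X1→φ0] = [T, T, T, T]
r3 m[X1→φ1] = [T, T, T, T]
r4 m[φ0→X14] = [T, T, T, T]
r4 m[φ0→X1] = [T, T, T, T]
r4 m[φ1→X4] = [T, T, T, T]
r4 m[φ1→X1] = [T, F, F, F]
r4 m[φ2→X4] = [T, F, T, T]
r4 m[φ3→X4] = [T, F, F, T]
r4 m[X14→φ0] = [T, T, T, T]
r4 m[X4→φ1] = [T, F, F, T]
r4 m[X4→φ2] = [T, F, F, T]
r4 m[X4→φ3] = [T, F, T, T]
r4 m[X1→φ0] = [T, F, F, F]
r4 m[X1→φ1] = [T, T, T, T]
r5 m[φ0→X14] = [F, F, T, F]
r5 m[φ0→X1] = [T, T, T, T]
r5 m[φ1→X4] = [T, T, T, T]
r5 m[φ1→X1] = [T, F, F, F]
r5 m[φ2→X4] = [T, F, T, T]
r5 m[φ3→X4] = [T, F, F, T]
r5 m[X14→φ0] = [T, T, T, T]
r5 m[X4→φ1] = [T, F, F, T]
r5 m[X4→φ2] = [T, F, F, T]
r5 m[X4→φ3] = [T, F, T, T]
r5 m[X1→φ0] = [T, F, F, F]
r5 m[X1→φ1] = [T, T, T, T]
r6 m[φ0→X14] = [F, F, T, F]
r6 m[φ0→X1] = [T, T, T, T]
r6 m[φ1→X4] = [T, T, T, T]
r6 m[φ1→X1] = [T, F, F, F]
r6 m[φ2→X4] = [T, F, T, T]
r6 m[φ3→X4] = [T, F, F, T]
r6 m[X14→φ0] = [T, T, T, T]
r6 m[X4→φ1] = [T, F, F, T]
r6 m[X4→φ2] = [T, F, F, T]
r6 m[X4→φ3] = [T, F, T, T]
r6 m[X1→φ0] = [T, F, F, F]
r6 m[X1→φ1] = [T, T, T, T]
fixed point reached at round 6
b[X14] = ⊗ incoming = [F, F, T, F]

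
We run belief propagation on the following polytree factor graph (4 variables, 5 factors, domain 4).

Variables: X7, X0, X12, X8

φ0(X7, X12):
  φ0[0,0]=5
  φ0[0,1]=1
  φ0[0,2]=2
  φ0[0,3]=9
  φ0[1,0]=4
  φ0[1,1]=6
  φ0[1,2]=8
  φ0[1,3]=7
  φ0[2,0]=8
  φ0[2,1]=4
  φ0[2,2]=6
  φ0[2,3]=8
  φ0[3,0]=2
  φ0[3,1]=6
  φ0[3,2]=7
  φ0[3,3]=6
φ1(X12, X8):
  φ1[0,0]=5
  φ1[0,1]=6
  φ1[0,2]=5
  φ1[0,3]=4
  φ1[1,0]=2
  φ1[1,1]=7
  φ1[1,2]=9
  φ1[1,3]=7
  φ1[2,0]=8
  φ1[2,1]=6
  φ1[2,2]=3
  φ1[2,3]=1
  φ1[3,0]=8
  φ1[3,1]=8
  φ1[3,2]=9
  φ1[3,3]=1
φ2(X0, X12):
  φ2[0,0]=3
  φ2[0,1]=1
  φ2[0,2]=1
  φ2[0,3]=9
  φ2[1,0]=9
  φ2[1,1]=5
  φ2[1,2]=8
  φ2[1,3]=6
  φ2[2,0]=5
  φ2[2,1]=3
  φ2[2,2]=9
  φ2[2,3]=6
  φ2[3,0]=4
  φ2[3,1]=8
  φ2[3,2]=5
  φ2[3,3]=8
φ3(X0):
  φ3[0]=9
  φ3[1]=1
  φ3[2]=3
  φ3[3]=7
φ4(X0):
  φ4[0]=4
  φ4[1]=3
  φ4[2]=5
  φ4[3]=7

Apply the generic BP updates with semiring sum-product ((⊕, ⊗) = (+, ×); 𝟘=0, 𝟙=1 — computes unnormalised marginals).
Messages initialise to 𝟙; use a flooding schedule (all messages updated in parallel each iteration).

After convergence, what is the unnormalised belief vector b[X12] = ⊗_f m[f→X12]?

b[X12] = [154280, 207400, 182160, 642720]

init: all messages = 𝟙 over 4 values
r1 m[φ0→X7] = [17, 25, 26, 21]
r1 m[φ0→X12] = [19, 17, 23, 30]
r1 m[φ1→X12] = [20, 25, 18, 26]
r1 m[φ1→X8] = [23, 27, 26, 13]
r1 m[φ2→X0] = [14, 28, 23, 25]
r1 m[φ2→X12] = [21, 17, 23, 29]
r1 m[φ3→X0] = [9, 1, 3, 7]
r1 m[φ4→X0] = [4, 3, 5, 7]
r1 m[X7→φ0] = [1, 1, 1, 1]
r1 m[X0→φ2] = [1, 1, 1, 1]
r1 m[X0→φ3] = [1, 1, 1, 1]
r1 m[X0→φ4] = [1, 1, 1, 1]
r1 m[X12→φ0] = [1, 1, 1, 1]
r1 m[X12→φ1] = [1, 1, 1, 1]
r1 m[X12→φ2] = [1, 1, 1, 1]
r1 m[X8→φ1] = [1, 1, 1, 1]
r2 m[φ0→X7] = [17, 25, 26, 21]
r2 m[φ0→X12] = [19, 17, 23, 30]
r2 m[φ1→X12] = [20, 25, 18, 26]
r2 m[φ1→X8] = [23, 27, 26, 13]
r2 m[φ2→X0] = [14, 28, 23, 25]
r2 m[φ2→X12] = [21, 17, 23, 29]
r2 m[φ3→X0] = [9, 1, 3, 7]
r2 m[φ4→X0] = [4, 3, 5, 7]
r2 m[X7→φ0] = [1, 1, 1, 1]
r2 m[X0→φ2] = [36, 3, 15, 49]
r2 m[X0→φ3] = [56, 84, 115, 175]
r2 m[X0→φ4] = [126, 28, 69, 175]
r2 m[X12→φ0] = [420, 425, 414, 754]
r2 m[X12→φ1] = [399, 289, 529, 870]
r2 m[X12→φ2] = [380, 425, 414, 780]
r2 m[X8→φ1] = [1, 1, 1, 1]
r3 m[φ0→X7] = [10139, 12820, 13576, 10812]
r3 m[φ0→X12] = [19, 17, 23, 30]
r3 m[φ1→X12] = [20, 25, 18, 26]
r3 m[φ1→X8] = [13765, 14551, 14013, 5018]
r3 m[φ2→X0] = [8999, 13537, 11581, 13230]
r3 m[φ2→X12] = [406, 488, 440, 824]
r3 m[φ3→X0] = [9, 1, 3, 7]
r3 m[φ4→X0] = [4, 3, 5, 7]
r3 m[X7→φ0] = [1, 1, 1, 1]
r3 m[X0→φ2] = [36, 3, 15, 49]
r3 m[X0→φ3] = [56, 84, 115, 175]
r3 m[X0→φ4] = [126, 28, 69, 175]
r3 m[X12→φ0] = [420, 425, 414, 754]
r3 m[X12→φ1] = [399, 289, 529, 870]
r3 m[X12→φ2] = [380, 425, 414, 780]
r3 m[X8→φ1] = [1, 1, 1, 1]
r4 m[φ0→X7] = [10139, 12820, 13576, 10812]
r4 m[φ0→X12] = [19, 17, 23, 30]
r4 m[φ1→X12] = [20, 25, 18, 26]
r4 m[φ1→X8] = [13765, 14551, 14013, 5018]
r4 m[φ2→X0] = [8999, 13537, 11581, 13230]
r4 m[φ2→X12] = [406, 488, 440, 824]
r4 m[φ3→X0] = [9, 1, 3, 7]
r4 m[φ4→X0] = [4, 3, 5, 7]
r4 m[X7→φ0] = [1, 1, 1, 1]
r4 m[X0→φ2] = [36, 3, 15, 49]
r4 m[X0→φ3] = [35996, 40611, 57905, 92610]
r4 m[X0→φ4] = [80991, 13537, 34743, 92610]
r4 m[X12→φ0] = [8120, 12200, 7920, 21424]
r4 m[X12→φ1] = [7714, 8296, 10120, 24720]
r4 m[X12→φ2] = [380, 425, 414, 780]
r4 m[X8→φ1] = [1, 1, 1, 1]
r5 m[φ0→X7] = [261456, 319008, 332672, 273424]
r5 m[φ0→X12] = [19, 17, 23, 30]
r5 m[φ1→X12] = [20, 25, 18, 26]
r5 m[φ1→X8] = [333882, 362836, 366074, 123768]
r5 m[φ2→X0] = [8999, 13537, 11581, 13230]
r5 m[φ2→X12] = [406, 488, 440, 824]
r5 m[φ3→X0] = [9, 1, 3, 7]
r5 m[φ4→X0] = [4, 3, 5, 7]
r5 m[X7→φ0] = [1, 1, 1, 1]
r5 m[X0→φ2] = [36, 3, 15, 49]
r5 m[X0→φ3] = [35996, 40611, 57905, 92610]
r5 m[X0→φ4] = [80991, 13537, 34743, 92610]
r5 m[X12→φ0] = [8120, 12200, 7920, 21424]
r5 m[X12→φ1] = [7714, 8296, 10120, 24720]
r5 m[X12→φ2] = [380, 425, 414, 780]
r5 m[X8→φ1] = [1, 1, 1, 1]
r6 m[φ0→X7] = [261456, 319008, 332672, 273424]
r6 m[φ0→X12] = [19, 17, 23, 30]
r6 m[φ1→X12] = [20, 25, 18, 26]
r6 m[φ1→X8] = [333882, 362836, 366074, 123768]
r6 m[φ2→X0] = [8999, 13537, 11581, 13230]
r6 m[φ2→X12] = [406, 488, 440, 824]
r6 m[φ3→X0] = [9, 1, 3, 7]
r6 m[φ4→X0] = [4, 3, 5, 7]
r6 m[X7→φ0] = [1, 1, 1, 1]
r6 m[X0→φ2] = [36, 3, 15, 49]
r6 m[X0→φ3] = [35996, 40611, 57905, 92610]
r6 m[X0→φ4] = [80991, 13537, 34743, 92610]
r6 m[X12→φ0] = [8120, 12200, 7920, 21424]
r6 m[X12→φ1] = [7714, 8296, 10120, 24720]
r6 m[X12→φ2] = [380, 425, 414, 780]
r6 m[X8→φ1] = [1, 1, 1, 1]
fixed point reached at round 6
b[X12] = ⊗ incoming = [154280, 207400, 182160, 642720]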